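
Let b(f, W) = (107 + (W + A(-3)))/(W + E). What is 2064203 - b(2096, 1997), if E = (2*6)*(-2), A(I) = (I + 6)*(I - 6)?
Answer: 4072670442/1973 ≈ 2.0642e+6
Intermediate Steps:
A(I) = (-6 + I)*(6 + I) (A(I) = (6 + I)*(-6 + I) = (-6 + I)*(6 + I))
E = -24 (E = 12*(-2) = -24)
b(f, W) = (80 + W)/(-24 + W) (b(f, W) = (107 + (W + (-36 + (-3)**2)))/(W - 24) = (107 + (W + (-36 + 9)))/(-24 + W) = (107 + (W - 27))/(-24 + W) = (107 + (-27 + W))/(-24 + W) = (80 + W)/(-24 + W))
2064203 - b(2096, 1997) = 2064203 - (80 + 1997)/(-24 + 1997) = 2064203 - 2077/1973 = 4072670442/1973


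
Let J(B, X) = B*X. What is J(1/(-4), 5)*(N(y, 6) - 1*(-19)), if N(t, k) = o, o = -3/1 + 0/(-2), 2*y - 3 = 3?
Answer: -20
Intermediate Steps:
y = 3 (y = 3/2 + (½)*3 = 3/2 + 3/2 = 3)
o = -3 (o = -3*1 + 0*(-½) = -3 + 0 = -3)
N(t, k) = -3
J(1/(-4), 5)*(N(y, 6) - 1*(-19)) = (5/(-4))*(-3 - 1*(-19)) = (-¼*5)*(-3 + 19) = -5/4*16 = -20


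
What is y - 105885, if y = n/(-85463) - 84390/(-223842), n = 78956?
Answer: -337602104184182/3188368141 ≈ -1.0589e+5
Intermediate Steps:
y = -1743574397/3188368141 (y = 78956/(-85463) - 84390/(-223842) = 78956*(-1/85463) - 84390*(-1/223842) = -78956/85463 + 14065/37307 = -1743574397/3188368141 ≈ -0.54685)
y - 105885 = -1743574397/3188368141 - 105885 = -337602104184182/3188368141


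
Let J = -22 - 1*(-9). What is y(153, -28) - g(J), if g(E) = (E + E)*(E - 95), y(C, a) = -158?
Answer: -2966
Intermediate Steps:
J = -13 (J = -22 + 9 = -13)
g(E) = 2*E*(-95 + E) (g(E) = (2*E)*(-95 + E) = 2*E*(-95 + E))
y(153, -28) - g(J) = -158 - 2*(-13)*(-95 - 13) = -158 - 2*(-13)*(-108) = -158 - 1*2808 = -158 - 2808 = -2966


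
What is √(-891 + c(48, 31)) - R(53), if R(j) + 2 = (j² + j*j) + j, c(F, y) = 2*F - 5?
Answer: -5669 + 20*I*√2 ≈ -5669.0 + 28.284*I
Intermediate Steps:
c(F, y) = -5 + 2*F
R(j) = -2 + j + 2*j² (R(j) = -2 + ((j² + j*j) + j) = -2 + ((j² + j²) + j) = -2 + (2*j² + j) = -2 + (j + 2*j²) = -2 + j + 2*j²)
√(-891 + c(48, 31)) - R(53) = √(-891 + (-5 + 2*48)) - (-2 + 53 + 2*53²) = √(-891 + (-5 + 96)) - (-2 + 53 + 2*2809) = √(-891 + 91) - (-2 + 53 + 5618) = √(-800) - 1*5669 = 20*I*√2 - 5669 = -5669 + 20*I*√2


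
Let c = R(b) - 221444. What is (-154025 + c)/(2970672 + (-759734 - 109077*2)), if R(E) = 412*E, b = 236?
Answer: -278237/1992784 ≈ -0.13962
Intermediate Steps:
c = -124212 (c = 412*236 - 221444 = 97232 - 221444 = -124212)
(-154025 + c)/(2970672 + (-759734 - 109077*2)) = (-154025 - 124212)/(2970672 + (-759734 - 109077*2)) = -278237/(2970672 + (-759734 - 218154)) = -278237/(2970672 - 977888) = -278237/1992784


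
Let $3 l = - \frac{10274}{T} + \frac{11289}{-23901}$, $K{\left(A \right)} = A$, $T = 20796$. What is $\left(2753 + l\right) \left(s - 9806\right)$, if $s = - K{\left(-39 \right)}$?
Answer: $- \frac{6681630662063147}{248522598} \approx -2.6885 \cdot 10^{7}$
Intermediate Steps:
$l = - \frac{80054153}{248522598}$ ($l = \frac{- \frac{10274}{20796} + \frac{11289}{-23901}}{3} = \frac{\left(-10274\right) \frac{1}{20796} + 11289 \left(- \frac{1}{23901}\right)}{3} = \frac{- \frac{5137}{10398} - \frac{3763}{7967}}{3} = \frac{1}{3} \left(- \frac{80054153}{82840866}\right) = - \frac{80054153}{248522598} \approx -0.32212$)
$s = 39$ ($s = \left(-1\right) \left(-39\right) = 39$)
$\left(2753 + l\right) \left(s - 9806\right) = \left(2753 - \frac{80054153}{248522598}\right) \left(39 - 9806\right) = \frac{684102658141}{248522598} \left(-9767\right) = - \frac{6681630662063147}{248522598}$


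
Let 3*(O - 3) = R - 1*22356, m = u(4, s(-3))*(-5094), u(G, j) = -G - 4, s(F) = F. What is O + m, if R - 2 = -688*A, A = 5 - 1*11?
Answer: 104039/3 ≈ 34680.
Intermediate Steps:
A = -6 (A = 5 - 11 = -6)
u(G, j) = -4 - G
R = 4130 (R = 2 - 688*(-6) = 2 + 4128 = 4130)
m = 40752 (m = (-4 - 1*4)*(-5094) = (-4 - 4)*(-5094) = -8*(-5094) = 40752)
O = -18217/3 (O = 3 + (4130 - 1*22356)/3 = 3 + (4130 - 22356)/3 = 3 + (⅓)*(-18226) = 3 - 18226/3 = -18217/3 ≈ -6072.3)
O + m = -18217/3 + 40752 = 104039/3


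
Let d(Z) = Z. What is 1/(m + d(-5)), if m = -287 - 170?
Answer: -1/462 ≈ -0.0021645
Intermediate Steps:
m = -457
1/(m + d(-5)) = 1/(-457 - 5) = 1/(-462) = -1/462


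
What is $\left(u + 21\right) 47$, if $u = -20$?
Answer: $47$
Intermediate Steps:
$\left(u + 21\right) 47 = \left(-20 + 21\right) 47 = 1 \cdot 47 = 47$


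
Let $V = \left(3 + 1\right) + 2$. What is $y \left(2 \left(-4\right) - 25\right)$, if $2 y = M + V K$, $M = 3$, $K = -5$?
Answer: $\frac{891}{2} \approx 445.5$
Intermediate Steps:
$V = 6$ ($V = 4 + 2 = 6$)
$y = - \frac{27}{2}$ ($y = \frac{3 + 6 \left(-5\right)}{2} = \frac{3 - 30}{2} = \frac{1}{2} \left(-27\right) = - \frac{27}{2} \approx -13.5$)
$y \left(2 \left(-4\right) - 25\right) = - \frac{27 \left(2 \left(-4\right) - 25\right)}{2} = - \frac{27 \left(-8 - 25\right)}{2} = \left(- \frac{27}{2}\right) \left(-33\right) = \frac{891}{2}$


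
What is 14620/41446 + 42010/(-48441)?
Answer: -30380560/59049579 ≈ -0.51449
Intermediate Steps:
14620/41446 + 42010/(-48441) = 14620*(1/41446) + 42010*(-1/48441) = 430/1219 - 42010/48441 = -30380560/59049579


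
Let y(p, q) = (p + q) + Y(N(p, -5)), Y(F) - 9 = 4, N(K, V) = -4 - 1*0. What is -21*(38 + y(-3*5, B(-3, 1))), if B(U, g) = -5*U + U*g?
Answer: -1008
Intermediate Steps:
N(K, V) = -4 (N(K, V) = -4 + 0 = -4)
Y(F) = 13 (Y(F) = 9 + 4 = 13)
y(p, q) = 13 + p + q (y(p, q) = (p + q) + 13 = 13 + p + q)
-21*(38 + y(-3*5, B(-3, 1))) = -21*(38 + (13 - 3*5 - 3*(-5 + 1))) = -21*(38 + (13 - 15 - 3*(-4))) = -21*(38 + (13 - 15 + 12)) = -21*(38 + 10) = -21*48 = -1008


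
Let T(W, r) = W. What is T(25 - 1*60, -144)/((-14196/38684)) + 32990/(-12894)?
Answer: 33709080/363181 ≈ 92.816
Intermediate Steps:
T(25 - 1*60, -144)/((-14196/38684)) + 32990/(-12894) = (25 - 1*60)/((-14196/38684)) + 32990/(-12894) = (25 - 60)/((-14196*1/38684)) + 32990*(-1/12894) = -35/(-3549/9671) - 16495/6447 = -35*(-9671/3549) - 16495/6447 = 48355/507 - 16495/6447 = 33709080/363181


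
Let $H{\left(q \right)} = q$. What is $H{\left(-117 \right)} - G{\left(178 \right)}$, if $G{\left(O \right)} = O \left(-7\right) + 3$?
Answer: $1126$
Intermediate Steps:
$G{\left(O \right)} = 3 - 7 O$ ($G{\left(O \right)} = - 7 O + 3 = 3 - 7 O$)
$H{\left(-117 \right)} - G{\left(178 \right)} = -117 - \left(3 - 1246\right) = -117 - -1243 = -117 + 1243 = 1126$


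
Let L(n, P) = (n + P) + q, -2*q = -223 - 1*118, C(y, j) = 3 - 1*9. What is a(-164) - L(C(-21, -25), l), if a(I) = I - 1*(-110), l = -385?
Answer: 333/2 ≈ 166.50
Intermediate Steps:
C(y, j) = -6 (C(y, j) = 3 - 9 = -6)
a(I) = 110 + I (a(I) = I + 110 = 110 + I)
q = 341/2 (q = -(-223 - 1*118)/2 = -(-223 - 118)/2 = -½*(-341) = 341/2 ≈ 170.50)
L(n, P) = 341/2 + P + n (L(n, P) = (n + P) + 341/2 = (P + n) + 341/2 = 341/2 + P + n)
a(-164) - L(C(-21, -25), l) = (110 - 164) - (341/2 - 385 - 6) = -54 - 1*(-441/2) = -54 + 441/2 = 333/2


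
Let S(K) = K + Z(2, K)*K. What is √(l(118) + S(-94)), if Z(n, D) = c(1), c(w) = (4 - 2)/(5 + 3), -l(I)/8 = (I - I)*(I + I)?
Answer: I*√470/2 ≈ 10.84*I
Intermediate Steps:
l(I) = 0 (l(I) = -8*(I - I)*(I + I) = -0*2*I = -8*0 = 0)
c(w) = ¼ (c(w) = 2/8 = 2*(⅛) = ¼)
Z(n, D) = ¼
S(K) = 5*K/4 (S(K) = K + K/4 = 5*K/4)
√(l(118) + S(-94)) = √(0 + (5/4)*(-94)) = √(0 - 235/2) = √(-235/2) = I*√470/2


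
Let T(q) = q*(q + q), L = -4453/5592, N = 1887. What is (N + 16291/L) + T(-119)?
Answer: 43421405/4453 ≈ 9751.0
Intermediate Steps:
L = -4453/5592 (L = -4453*1/5592 = -4453/5592 ≈ -0.79632)
T(q) = 2*q**2 (T(q) = q*(2*q) = 2*q**2)
(N + 16291/L) + T(-119) = (1887 + 16291/(-4453/5592)) + 2*(-119)**2 = (1887 + 16291*(-5592/4453)) + 2*14161 = (1887 - 91099272/4453) + 28322 = -82696461/4453 + 28322 = 43421405/4453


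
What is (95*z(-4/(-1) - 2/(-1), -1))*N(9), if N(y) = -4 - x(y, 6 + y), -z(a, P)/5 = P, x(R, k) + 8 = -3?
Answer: 3325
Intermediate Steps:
x(R, k) = -11 (x(R, k) = -8 - 3 = -11)
z(a, P) = -5*P
N(y) = 7 (N(y) = -4 - 1*(-11) = -4 + 11 = 7)
(95*z(-4/(-1) - 2/(-1), -1))*N(9) = (95*(-5*(-1)))*7 = (95*5)*7 = 475*7 = 3325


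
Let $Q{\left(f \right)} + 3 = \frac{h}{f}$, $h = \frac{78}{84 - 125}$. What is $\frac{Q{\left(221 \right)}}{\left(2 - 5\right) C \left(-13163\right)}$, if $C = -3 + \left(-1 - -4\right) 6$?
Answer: $- \frac{233}{45873055} \approx -5.0792 \cdot 10^{-6}$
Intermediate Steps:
$C = 15$ ($C = -3 + \left(-1 + 4\right) 6 = -3 + 3 \cdot 6 = -3 + 18 = 15$)
$h = - \frac{78}{41}$ ($h = \frac{78}{84 - 125} = \frac{78}{-41} = 78 \left(- \frac{1}{41}\right) = - \frac{78}{41} \approx -1.9024$)
$Q{\left(f \right)} = -3 - \frac{78}{41 f}$
$\frac{Q{\left(221 \right)}}{\left(2 - 5\right) C \left(-13163\right)} = \frac{-3 - \frac{78}{41 \cdot 221}}{\left(2 - 5\right) 15 \left(-13163\right)} = \frac{-3 - \frac{6}{697}}{\left(-3\right) 15 \left(-13163\right)} = \frac{-3 - \frac{6}{697}}{\left(-45\right) \left(-13163\right)} = - \frac{2097}{697 \cdot 592335} = \left(- \frac{2097}{697}\right) \frac{1}{592335} = - \frac{233}{45873055}$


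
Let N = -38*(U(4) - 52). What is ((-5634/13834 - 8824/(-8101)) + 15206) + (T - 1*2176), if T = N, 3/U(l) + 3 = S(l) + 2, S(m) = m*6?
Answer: 19334166642901/1288796191 ≈ 15002.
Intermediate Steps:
S(m) = 6*m
U(l) = 3/(-1 + 6*l) (U(l) = 3/(-3 + (6*l + 2)) = 3/(-3 + (2 + 6*l)) = 3/(-1 + 6*l))
N = 45334/23 (N = -38*(3/(-1 + 6*4) - 52) = -38*(3/(-1 + 24) - 52) = -38*(3/23 - 52) = -38*(-1193/23) = 45334/23 ≈ 1971.0)
T = 45334/23 ≈ 1971.0
((-5634/13834 - 8824/(-8101)) + 15206) + (T - 1*2176) = ((-5634/13834 - 8824/(-8101)) + 15206) + (45334/23 - 1*2176) = ((-5634*1/13834 - 8824*(-1/8101)) + 15206) + (45334/23 - 2176) = ((-2817/6917 + 8824/8101) + 15206) - 4714/23 = (38215091/56034617 + 15206) - 4714/23 = 852100601193/56034617 - 4714/23 = 19334166642901/1288796191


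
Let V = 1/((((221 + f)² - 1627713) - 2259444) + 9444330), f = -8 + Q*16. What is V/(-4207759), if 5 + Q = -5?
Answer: -1/23395064300338 ≈ -4.2744e-14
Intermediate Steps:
Q = -10 (Q = -5 - 5 = -10)
f = -168 (f = -8 - 10*16 = -8 - 160 = -168)
V = 1/5559982 (V = 1/((((221 - 168)² - 1627713) - 2259444) + 9444330) = 1/(((53² - 1627713) - 2259444) + 9444330) = 1/(((2809 - 1627713) - 2259444) + 9444330) = 1/((-1624904 - 2259444) + 9444330) = 1/(-3884348 + 9444330) = 1/5559982 ≈ 1.7986e-7)
V/(-4207759) = (1/5559982)/(-4207759) = (1/5559982)*(-1/4207759) = -1/23395064300338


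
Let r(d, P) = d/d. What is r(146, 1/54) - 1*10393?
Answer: -10392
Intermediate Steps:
r(d, P) = 1
r(146, 1/54) - 1*10393 = 1 - 1*10393 = 1 - 10393 = -10392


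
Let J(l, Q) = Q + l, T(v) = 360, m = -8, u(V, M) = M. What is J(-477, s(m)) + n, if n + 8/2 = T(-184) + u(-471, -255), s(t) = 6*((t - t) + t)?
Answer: -424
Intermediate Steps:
s(t) = 6*t (s(t) = 6*(0 + t) = 6*t)
n = 101 (n = -4 + (360 - 255) = -4 + 105 = 101)
J(-477, s(m)) + n = (6*(-8) - 477) + 101 = (-48 - 477) + 101 = -525 + 101 = -424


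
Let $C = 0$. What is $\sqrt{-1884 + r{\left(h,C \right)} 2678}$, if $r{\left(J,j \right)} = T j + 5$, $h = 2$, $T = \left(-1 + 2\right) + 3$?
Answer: $\sqrt{11506} \approx 107.27$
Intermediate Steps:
$T = 4$ ($T = 1 + 3 = 4$)
$r{\left(J,j \right)} = 5 + 4 j$ ($r{\left(J,j \right)} = 4 j + 5 = 5 + 4 j$)
$\sqrt{-1884 + r{\left(h,C \right)} 2678} = \sqrt{-1884 + \left(5 + 4 \cdot 0\right) 2678} = \sqrt{-1884 + \left(5 + 0\right) 2678} = \sqrt{-1884 + 5 \cdot 2678} = \sqrt{-1884 + 13390} = \sqrt{11506}$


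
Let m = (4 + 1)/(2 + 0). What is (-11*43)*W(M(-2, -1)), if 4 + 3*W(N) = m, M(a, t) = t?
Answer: 473/2 ≈ 236.50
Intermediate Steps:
m = 5/2 ≈ 2.5000
W(N) = -½ (W(N) = -4/3 + (⅓)*(5/2) = -4/3 + ⅚ = -½)
(-11*43)*W(M(-2, -1)) = -11*43*(-½) = -473*(-½) = 473/2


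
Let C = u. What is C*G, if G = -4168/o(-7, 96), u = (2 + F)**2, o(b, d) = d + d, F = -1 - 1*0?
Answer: -521/24 ≈ -21.708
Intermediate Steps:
F = -1 (F = -1 + 0 = -1)
o(b, d) = 2*d
u = 1 (u = (2 - 1)**2 = 1**2 = 1)
C = 1
G = -521/24 (G = -4168/(2*96) = -4168/192 = -4168*1/192 = -521/24 ≈ -21.708)
C*G = 1*(-521/24) = -521/24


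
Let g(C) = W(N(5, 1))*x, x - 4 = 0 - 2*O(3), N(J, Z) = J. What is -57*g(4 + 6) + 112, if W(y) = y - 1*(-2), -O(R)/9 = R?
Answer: -23030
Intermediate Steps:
O(R) = -9*R
x = 58 (x = 4 + (0 - (-18)*3) = 4 + (0 - 2*(-27)) = 4 + (0 + 54) = 4 + 54 = 58)
W(y) = 2 + y (W(y) = y + 2 = 2 + y)
g(C) = 406 (g(C) = (2 + 5)*58 = 7*58 = 406)
-57*g(4 + 6) + 112 = -57*406 + 112 = -23142 + 112 = -23030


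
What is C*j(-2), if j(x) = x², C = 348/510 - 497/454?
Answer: -31826/19295 ≈ -1.6494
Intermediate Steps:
C = -15913/38590 (C = 348*(1/510) - 497*1/454 = 58/85 - 497/454 = -15913/38590 ≈ -0.41236)
C*j(-2) = -15913/38590*(-2)² = -15913/38590*4 = -31826/19295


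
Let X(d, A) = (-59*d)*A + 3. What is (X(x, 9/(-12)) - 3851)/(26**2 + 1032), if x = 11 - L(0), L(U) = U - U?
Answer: -13445/6832 ≈ -1.9679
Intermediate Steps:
L(U) = 0
x = 11 (x = 11 - 1*0 = 11 + 0 = 11)
X(d, A) = 3 - 59*A*d (X(d, A) = -59*A*d + 3 = 3 - 59*A*d)
(X(x, 9/(-12)) - 3851)/(26**2 + 1032) = ((3 - 59*9/(-12)*11) - 3851)/(26**2 + 1032) = ((3 - 59*9*(-1/12)*11) - 3851)/(676 + 1032) = ((3 - 59*(-3/4)*11) - 3851)/1708 = ((3 + 1947/4) - 3851)*(1/1708) = (1959/4 - 3851)*(1/1708) = -13445/4*1/1708 = -13445/6832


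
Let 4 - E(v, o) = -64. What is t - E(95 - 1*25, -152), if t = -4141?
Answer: -4209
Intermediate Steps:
E(v, o) = 68 (E(v, o) = 4 - 1*(-64) = 4 + 64 = 68)
t - E(95 - 1*25, -152) = -4141 - 1*68 = -4141 - 68 = -4209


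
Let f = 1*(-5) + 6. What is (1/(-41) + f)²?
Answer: 1600/1681 ≈ 0.95181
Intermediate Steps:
f = 1 (f = -5 + 6 = 1)
(1/(-41) + f)² = (1/(-41) + 1)² = (-1/41 + 1)² = (40/41)² = 1600/1681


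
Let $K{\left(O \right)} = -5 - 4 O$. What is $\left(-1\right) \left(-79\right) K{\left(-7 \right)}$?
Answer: $1817$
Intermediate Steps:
$\left(-1\right) \left(-79\right) K{\left(-7 \right)} = \left(-1\right) \left(-79\right) \left(-5 - -28\right) = 79 \left(-5 + 28\right) = 79 \cdot 23 = 1817$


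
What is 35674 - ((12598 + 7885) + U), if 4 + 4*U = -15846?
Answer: 38307/2 ≈ 19154.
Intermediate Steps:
U = -7925/2 (U = -1 + (¼)*(-15846) = -1 - 7923/2 = -7925/2 ≈ -3962.5)
35674 - ((12598 + 7885) + U) = 35674 - ((12598 + 7885) - 7925/2) = 35674 - (20483 - 7925/2) = 35674 - 1*33041/2 = 35674 - 33041/2 = 38307/2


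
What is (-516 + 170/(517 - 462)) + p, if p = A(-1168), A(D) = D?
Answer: -18490/11 ≈ -1680.9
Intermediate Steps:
p = -1168
(-516 + 170/(517 - 462)) + p = (-516 + 170/(517 - 462)) - 1168 = (-516 + 170/55) - 1168 = (-516 + 170*(1/55)) - 1168 = (-516 + 34/11) - 1168 = -5642/11 - 1168 = -18490/11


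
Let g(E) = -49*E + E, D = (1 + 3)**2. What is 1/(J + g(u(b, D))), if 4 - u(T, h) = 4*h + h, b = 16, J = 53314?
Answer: 1/56962 ≈ 1.7556e-5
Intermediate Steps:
D = 16 (D = 4**2 = 16)
u(T, h) = 4 - 5*h (u(T, h) = 4 - (4*h + h) = 4 - 5*h)
g(E) = -48*E
1/(J + g(u(b, D))) = 1/(53314 - 48*(4 - 5*16)) = 1/(53314 - 48*(4 - 80)) = 1/(53314 - 48*(-76)) = 1/(53314 + 3648) = 1/56962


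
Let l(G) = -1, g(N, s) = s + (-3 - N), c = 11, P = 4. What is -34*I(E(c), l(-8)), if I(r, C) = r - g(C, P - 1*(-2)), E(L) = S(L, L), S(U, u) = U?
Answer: -238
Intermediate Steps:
E(L) = L
g(N, s) = -3 + s - N
I(r, C) = -3 + C + r (I(r, C) = r - (-3 + (4 - 1*(-2)) - C) = r - (-3 + (4 + 2) - C) = r - (-3 + 6 - C) = r - (3 - C) = r + (-3 + C) = -3 + C + r)
-34*I(E(c), l(-8)) = -34*(-3 - 1 + 11) = -34*7 = -238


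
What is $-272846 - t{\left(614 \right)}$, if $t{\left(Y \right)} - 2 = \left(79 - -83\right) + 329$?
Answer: $-273339$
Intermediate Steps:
$t{\left(Y \right)} = 493$ ($t{\left(Y \right)} = 2 + \left(\left(79 - -83\right) + 329\right) = 2 + \left(\left(79 + 83\right) + 329\right) = 2 + \left(162 + 329\right) = 2 + 491 = 493$)
$-272846 - t{\left(614 \right)} = -272846 - 493 = -273339$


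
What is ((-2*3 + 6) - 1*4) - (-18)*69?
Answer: 1238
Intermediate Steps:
((-2*3 + 6) - 1*4) - (-18)*69 = ((-6 + 6) - 4) - 18*(-69) = (0 - 4) + 1242 = -4 + 1242 = 1238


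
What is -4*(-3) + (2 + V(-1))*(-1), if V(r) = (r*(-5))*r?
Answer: 15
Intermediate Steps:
V(r) = -5*r² (V(r) = (-5*r)*r = -5*r²)
-4*(-3) + (2 + V(-1))*(-1) = -4*(-3) + (2 - 5*(-1)²)*(-1) = 12 + (2 - 5*1)*(-1) = 12 + (2 - 5)*(-1) = 12 - 3*(-1) = 12 + 3 = 15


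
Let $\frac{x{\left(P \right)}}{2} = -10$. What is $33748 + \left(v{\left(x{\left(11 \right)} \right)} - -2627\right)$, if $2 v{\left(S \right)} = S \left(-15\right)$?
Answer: $36525$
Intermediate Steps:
$x{\left(P \right)} = -20$ ($x{\left(P \right)} = 2 \left(-10\right) = -20$)
$v{\left(S \right)} = - \frac{15 S}{2}$ ($v{\left(S \right)} = \frac{S \left(-15\right)}{2} = \frac{\left(-15\right) S}{2} = - \frac{15 S}{2}$)
$33748 + \left(v{\left(x{\left(11 \right)} \right)} - -2627\right) = 33748 - -2777 = 33748 + \left(150 + 2627\right) = 33748 + 2777 = 36525$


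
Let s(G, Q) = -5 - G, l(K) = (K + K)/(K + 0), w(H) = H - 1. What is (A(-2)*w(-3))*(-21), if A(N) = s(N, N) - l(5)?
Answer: -420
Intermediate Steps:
w(H) = -1 + H
l(K) = 2 (l(K) = (2*K)/K = 2)
A(N) = -7 - N (A(N) = (-5 - N) - 1*2 = (-5 - N) - 2 = -7 - N)
(A(-2)*w(-3))*(-21) = ((-7 - 1*(-2))*(-1 - 3))*(-21) = ((-7 + 2)*(-4))*(-21) = -5*(-4)*(-21) = 20*(-21) = -420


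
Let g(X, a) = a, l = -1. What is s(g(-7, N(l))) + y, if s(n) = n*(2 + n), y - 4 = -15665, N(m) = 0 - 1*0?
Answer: -15661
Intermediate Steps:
N(m) = 0 (N(m) = 0 + 0 = 0)
y = -15661 (y = 4 - 15665 = -15661)
s(g(-7, N(l))) + y = 0*(2 + 0) - 15661 = 0*2 - 15661 = 0 - 15661 = -15661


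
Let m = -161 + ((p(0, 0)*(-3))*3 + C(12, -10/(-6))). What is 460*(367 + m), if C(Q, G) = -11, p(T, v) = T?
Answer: 89700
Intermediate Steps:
m = -172 (m = -161 + ((0*(-3))*3 - 11) = -161 + (0*3 - 11) = -161 + (0 - 11) = -161 - 11 = -172)
460*(367 + m) = 460*(367 - 172) = 460*195 = 89700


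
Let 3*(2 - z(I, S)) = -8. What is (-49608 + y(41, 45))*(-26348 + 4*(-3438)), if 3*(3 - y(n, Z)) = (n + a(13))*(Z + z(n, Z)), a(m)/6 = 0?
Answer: 18147415400/9 ≈ 2.0164e+9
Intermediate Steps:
z(I, S) = 14/3 (z(I, S) = 2 - ⅓*(-8) = 2 + 8/3 = 14/3)
a(m) = 0 (a(m) = 6*0 = 0)
y(n, Z) = 3 - n*(14/3 + Z)/3 (y(n, Z) = 3 - (n + 0)*(Z + 14/3)/3 = 3 - n*(14/3 + Z)/3)
(-49608 + y(41, 45))*(-26348 + 4*(-3438)) = (-49608 + (3 - 14/9*41 - ⅓*45*41))*(-26348 + 4*(-3438)) = (-49608 + (3 - 574/9 - 615))*(-26348 - 13752) = (-49608 - 6082/9)*(-40100) = -452554/9*(-40100) = 18147415400/9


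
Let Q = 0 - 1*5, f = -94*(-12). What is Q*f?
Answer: -5640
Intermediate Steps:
f = 1128
Q = -5 (Q = 0 - 5 = -5)
Q*f = -5*1128 = -5640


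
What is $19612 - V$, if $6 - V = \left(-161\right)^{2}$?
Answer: $45527$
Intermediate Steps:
$V = -25915$ ($V = 6 - \left(-161\right)^{2} = 6 - 25921 = -25915$)
$19612 - V = 19612 - -25915 = 19612 + 25915 = 45527$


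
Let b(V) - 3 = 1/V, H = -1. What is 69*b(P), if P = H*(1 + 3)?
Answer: 759/4 ≈ 189.75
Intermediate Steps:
P = -4 (P = -(1 + 3) = -1*4 = -4)
b(V) = 3 + 1/V
69*b(P) = 69*(3 + 1/(-4)) = 69*(3 - ¼) = 69*(11/4) = 759/4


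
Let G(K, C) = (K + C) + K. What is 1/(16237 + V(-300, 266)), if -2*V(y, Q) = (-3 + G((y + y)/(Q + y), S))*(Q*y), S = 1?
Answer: 17/22859429 ≈ 7.4368e-7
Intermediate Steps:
G(K, C) = C + 2*K (G(K, C) = (C + K) + K = C + 2*K)
V(y, Q) = -Q*y*(-2 + 4*y/(Q + y))/2 (V(y, Q) = -(-3 + (1 + 2*((y + y)/(Q + y))))*Q*y/2 = -(-3 + (1 + 2*((2*y)/(Q + y))))*Q*y/2 = -(-3 + (1 + 2*(2*y/(Q + y))))*Q*y/2 = -(-3 + (1 + 4*y/(Q + y)))*Q*y/2 = -(-2 + 4*y/(Q + y))*Q*y/2 = -Q*y*(-2 + 4*y/(Q + y))/2)
1/(16237 + V(-300, 266)) = 1/(16237 + 266*(-300)*(266 - 1*(-300))/(266 - 300)) = 1/(16237 + 266*(-300)*(266 + 300)/(-34)) = 1/(16237 + 266*(-300)*(-1/34)*566) = 1/(16237 + 22583400/17) = 1/(22859429/17) = 17/22859429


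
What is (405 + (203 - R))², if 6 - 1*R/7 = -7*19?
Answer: 133225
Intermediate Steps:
R = 973 (R = 42 - (-49)*19 = 42 - 7*(-133) = 42 + 931 = 973)
(405 + (203 - R))² = (405 + (203 - 1*973))² = (405 + (203 - 973))² = (405 - 770)² = (-365)² = 133225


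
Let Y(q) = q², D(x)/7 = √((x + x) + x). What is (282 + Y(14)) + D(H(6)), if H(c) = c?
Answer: 478 + 21*√2 ≈ 507.70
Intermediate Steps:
D(x) = 7*√3*√x (D(x) = 7*√((x + x) + x) = 7*√(2*x + x) = 7*√(3*x) = 7*(√3*√x) = 7*√3*√x)
(282 + Y(14)) + D(H(6)) = (282 + 14²) + 7*√3*√6 = (282 + 196) + 21*√2 = 478 + 21*√2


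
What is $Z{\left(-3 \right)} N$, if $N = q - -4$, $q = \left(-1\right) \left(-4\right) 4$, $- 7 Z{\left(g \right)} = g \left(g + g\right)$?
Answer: $- \frac{360}{7} \approx -51.429$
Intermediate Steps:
$Z{\left(g \right)} = - \frac{2 g^{2}}{7}$ ($Z{\left(g \right)} = - \frac{g \left(g + g\right)}{7} = - \frac{g 2 g}{7} = - \frac{2 g^{2}}{7}$)
$q = 16$ ($q = 4 \cdot 4 = 16$)
$N = 20$ ($N = 16 - -4 = 16 + 4 = 20$)
$Z{\left(-3 \right)} N = - \frac{2 \left(-3\right)^{2}}{7} \cdot 20 = \left(- \frac{2}{7}\right) 9 \cdot 20 = \left(- \frac{18}{7}\right) 20 = - \frac{360}{7}$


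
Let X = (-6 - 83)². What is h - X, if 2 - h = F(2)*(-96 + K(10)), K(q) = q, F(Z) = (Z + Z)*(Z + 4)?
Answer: -5855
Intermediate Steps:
F(Z) = 2*Z*(4 + Z) (F(Z) = (2*Z)*(4 + Z) = 2*Z*(4 + Z))
X = 7921 (X = (-89)² = 7921)
h = 2066 (h = 2 - 2*2*(4 + 2)*(-96 + 10) = 2 - 2*2*6*(-86) = 2 - 24*(-86) = 2 - 1*(-2064) = 2 + 2064 = 2066)
h - X = 2066 - 1*7921 = 2066 - 7921 = -5855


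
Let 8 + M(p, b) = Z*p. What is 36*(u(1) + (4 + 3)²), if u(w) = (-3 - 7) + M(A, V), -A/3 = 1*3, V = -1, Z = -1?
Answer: 1440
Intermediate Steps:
A = -9 (A = -3*3 = -9)
M(p, b) = -8 - p
u(w) = -9 (u(w) = (-3 - 7) + (-8 - 1*(-9)) = -10 + (-8 + 9) = -10 + 1 = -9)
36*(u(1) + (4 + 3)²) = 36*(-9 + (4 + 3)²) = 36*(-9 + 7²) = 36*(-9 + 49) = 36*40 = 1440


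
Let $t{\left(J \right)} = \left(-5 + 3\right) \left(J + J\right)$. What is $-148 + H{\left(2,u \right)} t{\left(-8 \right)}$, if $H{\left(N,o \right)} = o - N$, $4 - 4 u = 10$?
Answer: $-260$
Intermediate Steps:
$u = - \frac{3}{2}$ ($u = 1 - \frac{5}{2} = - \frac{3}{2} \approx -1.5$)
$t{\left(J \right)} = - 4 J$ ($t{\left(J \right)} = - 2 \cdot 2 J = - 4 J$)
$-148 + H{\left(2,u \right)} t{\left(-8 \right)} = -148 + \left(- \frac{3}{2} - 2\right) \left(\left(-4\right) \left(-8\right)\right) = -148 + \left(- \frac{3}{2} - 2\right) 32 = -148 - 112 = -260$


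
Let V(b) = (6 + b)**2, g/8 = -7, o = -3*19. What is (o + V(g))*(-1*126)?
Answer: -307818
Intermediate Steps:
o = -57
g = -56 (g = 8*(-7) = -56)
(o + V(g))*(-1*126) = (-57 + (6 - 56)**2)*(-1*126) = (-57 + (-50)**2)*(-126) = (-57 + 2500)*(-126) = 2443*(-126) = -307818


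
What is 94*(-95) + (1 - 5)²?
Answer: -8914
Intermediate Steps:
94*(-95) + (1 - 5)² = -8930 + (-4)² = -8930 + 16 = -8914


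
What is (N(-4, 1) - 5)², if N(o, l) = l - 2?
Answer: 36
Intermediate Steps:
N(o, l) = -2 + l
(N(-4, 1) - 5)² = ((-2 + 1) - 5)² = (-1 - 5)² = (-6)² = 36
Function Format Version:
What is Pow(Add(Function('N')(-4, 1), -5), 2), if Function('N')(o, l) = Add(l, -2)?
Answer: 36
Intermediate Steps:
Function('N')(o, l) = Add(-2, l)
Pow(Add(Function('N')(-4, 1), -5), 2) = Pow(Add(Add(-2, 1), -5), 2) = Pow(Add(-1, -5), 2) = Pow(-6, 2) = 36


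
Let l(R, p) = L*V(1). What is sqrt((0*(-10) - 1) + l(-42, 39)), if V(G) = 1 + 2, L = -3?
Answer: I*sqrt(10) ≈ 3.1623*I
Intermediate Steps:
V(G) = 3
l(R, p) = -9 (l(R, p) = -3*3 = -9)
sqrt((0*(-10) - 1) + l(-42, 39)) = sqrt((0*(-10) - 1) - 9) = sqrt((0 - 1) - 9) = sqrt(-1 - 9) = sqrt(-10) = I*sqrt(10)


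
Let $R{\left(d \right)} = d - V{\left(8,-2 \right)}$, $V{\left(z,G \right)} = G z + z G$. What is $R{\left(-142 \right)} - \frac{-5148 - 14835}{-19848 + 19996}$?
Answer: $\frac{3703}{148} \approx 25.02$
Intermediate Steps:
$V{\left(z,G \right)} = 2 G z$ ($V{\left(z,G \right)} = G z + G z = 2 G z$)
$R{\left(d \right)} = 32 + d$ ($R{\left(d \right)} = d - 2 \left(-2\right) 8 = d - -32 = d + 32 = 32 + d$)
$R{\left(-142 \right)} - \frac{-5148 - 14835}{-19848 + 19996} = \left(32 - 142\right) - \frac{-5148 - 14835}{-19848 + 19996} = -110 - - \frac{19983}{148} = -110 + \frac{19983}{148} = \frac{3703}{148}$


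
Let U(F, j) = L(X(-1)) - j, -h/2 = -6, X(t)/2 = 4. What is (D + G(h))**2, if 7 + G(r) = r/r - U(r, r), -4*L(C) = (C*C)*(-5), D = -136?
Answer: 44100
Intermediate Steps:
X(t) = 8 (X(t) = 2*4 = 8)
L(C) = 5*C**2/4 (L(C) = -C*C*(-5)/4 = -C**2*(-5)/4 = -(-5)*C**2/4 = 5*C**2/4)
h = 12 (h = -2*(-6) = 12)
U(F, j) = 80 - j (U(F, j) = (5/4)*8**2 - j = (5/4)*64 - j = 80 - j)
G(r) = -86 + r (G(r) = -7 + (r/r - (80 - r)) = -7 + (1 + (-80 + r)) = -7 + (-79 + r) = -86 + r)
(D + G(h))**2 = (-136 + (-86 + 12))**2 = (-136 - 74)**2 = (-210)**2 = 44100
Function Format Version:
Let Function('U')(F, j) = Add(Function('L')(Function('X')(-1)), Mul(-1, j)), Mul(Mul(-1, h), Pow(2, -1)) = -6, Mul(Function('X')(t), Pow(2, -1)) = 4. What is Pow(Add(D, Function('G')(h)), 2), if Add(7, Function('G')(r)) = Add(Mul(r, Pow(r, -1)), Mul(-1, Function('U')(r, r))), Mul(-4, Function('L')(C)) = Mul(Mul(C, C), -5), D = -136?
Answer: 44100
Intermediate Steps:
Function('X')(t) = 8 (Function('X')(t) = Mul(2, 4) = 8)
Function('L')(C) = Mul(Rational(5, 4), Pow(C, 2)) (Function('L')(C) = Mul(Rational(-1, 4), Mul(Mul(C, C), -5)) = Mul(Rational(-1, 4), Mul(Pow(C, 2), -5)) = Mul(Rational(-1, 4), Mul(-5, Pow(C, 2))) = Mul(Rational(5, 4), Pow(C, 2)))
h = 12 (h = Mul(-2, -6) = 12)
Function('U')(F, j) = Add(80, Mul(-1, j)) (Function('U')(F, j) = Add(Mul(Rational(5, 4), Pow(8, 2)), Mul(-1, j)) = Add(Mul(Rational(5, 4), 64), Mul(-1, j)) = Add(80, Mul(-1, j)))
Function('G')(r) = Add(-86, r) (Function('G')(r) = Add(-7, Add(Mul(r, Pow(r, -1)), Mul(-1, Add(80, Mul(-1, r))))) = Add(-7, Add(1, Add(-80, r))) = Add(-7, Add(-79, r)) = Add(-86, r))
Pow(Add(D, Function('G')(h)), 2) = Pow(Add(-136, Add(-86, 12)), 2) = Pow(Add(-136, -74), 2) = Pow(-210, 2) = 44100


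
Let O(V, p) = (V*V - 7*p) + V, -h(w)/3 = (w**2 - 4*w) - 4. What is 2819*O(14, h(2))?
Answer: 118398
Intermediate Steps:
h(w) = 12 - 3*w**2 + 12*w (h(w) = -3*((w**2 - 4*w) - 4) = -3*(-4 + w**2 - 4*w) = 12 - 3*w**2 + 12*w)
O(V, p) = V + V**2 - 7*p (O(V, p) = (V**2 - 7*p) + V = V + V**2 - 7*p)
2819*O(14, h(2)) = 2819*(14 + 14**2 - 7*(12 - 3*2**2 + 12*2)) = 2819*(14 + 196 - 7*(12 - 3*4 + 24)) = 2819*(14 + 196 - 7*(12 - 12 + 24)) = 2819*(14 + 196 - 7*24) = 2819*(14 + 196 - 168) = 2819*42 = 118398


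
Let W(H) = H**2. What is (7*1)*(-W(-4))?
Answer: -112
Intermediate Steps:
(7*1)*(-W(-4)) = (7*1)*(-1*(-4)**2) = 7*(-1*16) = 7*(-16) = -112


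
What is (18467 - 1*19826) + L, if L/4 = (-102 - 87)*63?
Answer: -48987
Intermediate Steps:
L = -47628 (L = 4*((-102 - 87)*63) = 4*(-189*63) = 4*(-11907) = -47628)
(18467 - 1*19826) + L = (18467 - 1*19826) - 47628 = (18467 - 19826) - 47628 = -1359 - 47628 = -48987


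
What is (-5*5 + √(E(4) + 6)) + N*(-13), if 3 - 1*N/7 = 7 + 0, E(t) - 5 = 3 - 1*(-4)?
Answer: 339 + 3*√2 ≈ 343.24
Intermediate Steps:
E(t) = 12 (E(t) = 5 + (3 - 1*(-4)) = 5 + (3 + 4) = 5 + 7 = 12)
N = -28 (N = 21 - 7*(7 + 0) = 21 - 7*7 = 21 - 49 = -28)
(-5*5 + √(E(4) + 6)) + N*(-13) = (-5*5 + √(12 + 6)) - 28*(-13) = (-25 + √18) + 364 = (-25 + 3*√2) + 364 = 339 + 3*√2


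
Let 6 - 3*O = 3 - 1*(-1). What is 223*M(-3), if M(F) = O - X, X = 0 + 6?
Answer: -3568/3 ≈ -1189.3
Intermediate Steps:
O = ⅔ (O = 2 - (3 - 1*(-1))/3 = 2 - (3 + 1)/3 = 2 - ⅓*4 = 2 - 4/3 = ⅔ ≈ 0.66667)
X = 6
M(F) = -16/3 (M(F) = ⅔ - 1*6 = ⅔ - 6 = -16/3)
223*M(-3) = 223*(-16/3) = -3568/3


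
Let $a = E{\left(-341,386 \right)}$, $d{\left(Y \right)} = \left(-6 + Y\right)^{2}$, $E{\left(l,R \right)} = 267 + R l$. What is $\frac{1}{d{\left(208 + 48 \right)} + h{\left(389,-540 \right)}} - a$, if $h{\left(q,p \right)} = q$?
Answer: $\frac{8261036152}{62889} \approx 1.3136 \cdot 10^{5}$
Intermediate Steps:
$a = -131359$ ($a = 267 + 386 \left(-341\right) = 267 - 131626 = -131359$)
$\frac{1}{d{\left(208 + 48 \right)} + h{\left(389,-540 \right)}} - a = \frac{1}{\left(-6 + \left(208 + 48\right)\right)^{2} + 389} - -131359 = \frac{1}{\left(-6 + 256\right)^{2} + 389} + 131359 = \frac{1}{250^{2} + 389} + 131359 = \frac{1}{62500 + 389} + 131359 = \frac{1}{62889} + 131359 = \frac{8261036152}{62889}$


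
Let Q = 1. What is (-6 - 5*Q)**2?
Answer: 121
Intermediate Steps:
(-6 - 5*Q)**2 = (-6 - 5*1)**2 = (-6 - 5)**2 = (-11)**2 = 121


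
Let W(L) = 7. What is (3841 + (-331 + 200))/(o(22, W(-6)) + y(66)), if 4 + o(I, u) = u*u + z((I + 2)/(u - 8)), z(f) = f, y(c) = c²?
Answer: 3710/4377 ≈ 0.84761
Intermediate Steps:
o(I, u) = -4 + u² + (2 + I)/(-8 + u) (o(I, u) = -4 + (u*u + (I + 2)/(u - 8)) = -4 + (u² + (2 + I)/(-8 + u)) = -4 + u² + (2 + I)/(-8 + u))
(3841 + (-331 + 200))/(o(22, W(-6)) + y(66)) = (3841 + (-331 + 200))/((2 + 22 + (-8 + 7)*(-4 + 7²))/(-8 + 7) + 66²) = (3841 - 131)/((2 + 22 - (-4 + 49))/(-1) + 4356) = 3710/(-(2 + 22 - 1*45) + 4356) = 3710/(-(2 + 22 - 45) + 4356) = 3710/(-1*(-21) + 4356) = 3710/(21 + 4356) = 3710/4377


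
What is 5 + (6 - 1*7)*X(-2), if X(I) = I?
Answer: 7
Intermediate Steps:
5 + (6 - 1*7)*X(-2) = 5 + (6 - 1*7)*(-2) = 5 + (6 - 7)*(-2) = 5 - 1*(-2) = 5 + 2 = 7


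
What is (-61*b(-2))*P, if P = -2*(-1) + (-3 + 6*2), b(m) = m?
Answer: 1342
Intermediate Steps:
P = 11 (P = 2 + (-3 + 12) = 2 + 9 = 11)
(-61*b(-2))*P = -61*(-2)*11 = 122*11 = 1342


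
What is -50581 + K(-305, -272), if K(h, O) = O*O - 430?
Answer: 22973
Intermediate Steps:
K(h, O) = -430 + O**2 (K(h, O) = O**2 - 430 = -430 + O**2)
-50581 + K(-305, -272) = -50581 + (-430 + (-272)**2) = -50581 + (-430 + 73984) = -50581 + 73554 = 22973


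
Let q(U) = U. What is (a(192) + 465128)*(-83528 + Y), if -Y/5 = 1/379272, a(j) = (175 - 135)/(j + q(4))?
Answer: -120337329364454687/3097388 ≈ -3.8851e+10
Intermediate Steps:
a(j) = 40/(4 + j) (a(j) = (175 - 135)/(j + 4) = 40/(4 + j))
Y = -5/379272 ≈ -1.3183e-5
(a(192) + 465128)*(-83528 + Y) = (40/(4 + 192) + 465128)*(-83528 - 5/379272) = (40/196 + 465128)*(-31679831621/379272) = (40*(1/196) + 465128)*(-31679831621/379272) = (10/49 + 465128)*(-31679831621/379272) = (22791282/49)*(-31679831621/379272) = -120337329364454687/3097388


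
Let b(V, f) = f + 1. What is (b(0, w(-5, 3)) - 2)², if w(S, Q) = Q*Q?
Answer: 64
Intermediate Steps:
w(S, Q) = Q²
b(V, f) = 1 + f
(b(0, w(-5, 3)) - 2)² = ((1 + 3²) - 2)² = ((1 + 9) - 2)² = (10 - 2)² = 8² = 64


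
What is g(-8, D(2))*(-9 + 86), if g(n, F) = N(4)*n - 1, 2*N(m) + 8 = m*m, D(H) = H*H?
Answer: -2541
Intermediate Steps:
D(H) = H²
N(m) = -4 + m²/2 (N(m) = -4 + (m*m)/2 = -4 + m²/2)
g(n, F) = -1 + 4*n (g(n, F) = (-4 + (½)*4²)*n - 1 = (-4 + (½)*16)*n - 1 = (-4 + 8)*n - 1 = 4*n - 1 = -1 + 4*n)
g(-8, D(2))*(-9 + 86) = (-1 + 4*(-8))*(-9 + 86) = (-1 - 32)*77 = -33*77 = -2541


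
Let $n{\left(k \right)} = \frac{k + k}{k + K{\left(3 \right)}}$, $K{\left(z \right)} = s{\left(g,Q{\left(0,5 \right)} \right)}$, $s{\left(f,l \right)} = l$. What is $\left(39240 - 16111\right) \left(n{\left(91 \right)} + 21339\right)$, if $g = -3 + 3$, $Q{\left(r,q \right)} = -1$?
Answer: $\frac{22211842634}{45} \approx 4.936 \cdot 10^{8}$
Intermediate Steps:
$g = 0$
$K{\left(z \right)} = -1$
$n{\left(k \right)} = \frac{2 k}{-1 + k}$ ($n{\left(k \right)} = \frac{k + k}{k - 1} = \frac{2 k}{-1 + k}$)
$\left(39240 - 16111\right) \left(n{\left(91 \right)} + 21339\right) = \left(39240 - 16111\right) \left(2 \cdot 91 \frac{1}{-1 + 91} + 21339\right) = 23129 \left(2 \cdot 91 \cdot \frac{1}{90} + 21339\right) = 23129 \left(\frac{91}{45} + 21339\right) = 23129 \cdot \frac{960346}{45} = \frac{22211842634}{45}$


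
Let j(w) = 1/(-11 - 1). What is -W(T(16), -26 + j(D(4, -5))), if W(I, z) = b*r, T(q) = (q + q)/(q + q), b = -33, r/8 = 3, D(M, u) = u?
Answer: 792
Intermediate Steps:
r = 24 (r = 8*3 = 24)
j(w) = -1/12 (j(w) = 1/(-12) = -1/12)
T(q) = 1 (T(q) = (2*q)/((2*q)) = (2*q)*(1/(2*q)) = 1)
W(I, z) = -792 (W(I, z) = -33*24 = -792)
-W(T(16), -26 + j(D(4, -5))) = -1*(-792) = 792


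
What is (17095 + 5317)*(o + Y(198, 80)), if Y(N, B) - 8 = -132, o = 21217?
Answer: 472736316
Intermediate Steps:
Y(N, B) = -124 (Y(N, B) = 8 - 132 = -124)
(17095 + 5317)*(o + Y(198, 80)) = (17095 + 5317)*(21217 - 124) = 22412*21093 = 472736316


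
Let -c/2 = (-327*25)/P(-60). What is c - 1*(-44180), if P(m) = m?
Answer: 87815/2 ≈ 43908.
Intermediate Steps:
c = -545/2 (c = -2*(-327*25)/(-60) = -(-16350)*(-1)/60 = -2*545/4 = -545/2 ≈ -272.50)
c - 1*(-44180) = -545/2 - 1*(-44180) = -545/2 + 44180 = 87815/2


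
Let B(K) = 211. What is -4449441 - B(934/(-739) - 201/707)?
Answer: -4449652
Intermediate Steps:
-4449441 - B(934/(-739) - 201/707) = -4449441 - 1*211 = -4449441 - 211 = -4449652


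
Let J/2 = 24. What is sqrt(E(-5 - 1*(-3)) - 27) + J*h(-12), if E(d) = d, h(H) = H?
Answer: -576 + I*sqrt(29) ≈ -576.0 + 5.3852*I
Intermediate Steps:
J = 48 (J = 2*24 = 48)
sqrt(E(-5 - 1*(-3)) - 27) + J*h(-12) = sqrt((-5 - 1*(-3)) - 27) + 48*(-12) = sqrt((-5 + 3) - 27) - 576 = sqrt(-2 - 27) - 576 = sqrt(-29) - 576 = I*sqrt(29) - 576 = -576 + I*sqrt(29)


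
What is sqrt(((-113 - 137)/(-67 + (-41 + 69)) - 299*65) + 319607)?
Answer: sqrt(456571362)/39 ≈ 547.89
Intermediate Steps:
sqrt(((-113 - 137)/(-67 + (-41 + 69)) - 299*65) + 319607) = sqrt((-250/(-67 + 28) - 19435) + 319607) = sqrt((-250/(-39) - 19435) + 319607) = sqrt((-250*(-1/39) - 19435) + 319607) = sqrt((250/39 - 19435) + 319607) = sqrt(-757715/39 + 319607) = sqrt(11706958/39) = sqrt(456571362)/39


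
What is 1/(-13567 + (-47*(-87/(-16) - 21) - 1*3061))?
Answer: -16/254345 ≈ -6.2907e-5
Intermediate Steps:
1/(-13567 + (-47*(-87/(-16) - 21) - 1*3061)) = 1/(-13567 + (-47*(-87*(-1/16) - 21) - 3061)) = 1/(-13567 + (-47*(87/16 - 21) - 3061)) = 1/(-13567 + (-47*(-249/16) - 3061)) = 1/(-13567 + (11703/16 - 3061)) = 1/(-13567 - 37273/16) = 1/(-254345/16) = -16/254345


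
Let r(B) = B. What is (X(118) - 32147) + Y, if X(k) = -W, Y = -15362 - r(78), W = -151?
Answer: -47436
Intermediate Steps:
Y = -15440 (Y = -15362 - 1*78 = -15362 - 78 = -15440)
X(k) = 151 (X(k) = -1*(-151) = 151)
(X(118) - 32147) + Y = (151 - 32147) - 15440 = -31996 - 15440 = -47436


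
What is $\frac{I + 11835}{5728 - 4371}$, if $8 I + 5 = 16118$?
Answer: $\frac{110793}{10856} \approx 10.206$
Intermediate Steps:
$I = \frac{16113}{8}$ ($I = - \frac{5}{8} + \frac{1}{8} \cdot 16118 = - \frac{5}{8} + \frac{8059}{4} = \frac{16113}{8} \approx 2014.1$)
$\frac{I + 11835}{5728 - 4371} = \frac{\frac{16113}{8} + 11835}{5728 - 4371} = \frac{110793}{8 \cdot 1357} = \frac{110793}{8} \cdot \frac{1}{1357} = \frac{110793}{10856}$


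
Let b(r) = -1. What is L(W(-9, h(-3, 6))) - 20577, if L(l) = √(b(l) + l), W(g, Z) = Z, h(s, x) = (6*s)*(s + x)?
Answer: -20577 + I*√55 ≈ -20577.0 + 7.4162*I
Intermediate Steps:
h(s, x) = 6*s*(s + x)
L(l) = √(-1 + l)
L(W(-9, h(-3, 6))) - 20577 = √(-1 + 6*(-3)*(-3 + 6)) - 20577 = √(-1 + 6*(-3)*3) - 20577 = √(-1 - 54) - 20577 = √(-55) - 20577 = I*√55 - 20577 = -20577 + I*√55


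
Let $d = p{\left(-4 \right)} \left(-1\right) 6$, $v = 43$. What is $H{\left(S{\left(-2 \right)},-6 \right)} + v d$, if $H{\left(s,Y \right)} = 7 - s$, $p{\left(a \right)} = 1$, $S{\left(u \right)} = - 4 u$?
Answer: $-259$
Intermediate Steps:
$d = -6$ ($d = 1 \left(-1\right) 6 = \left(-1\right) 6 = -6$)
$H{\left(S{\left(-2 \right)},-6 \right)} + v d = \left(7 - \left(-4\right) \left(-2\right)\right) + 43 \left(-6\right) = \left(7 - 8\right) - 258 = -1 - 258 = -259$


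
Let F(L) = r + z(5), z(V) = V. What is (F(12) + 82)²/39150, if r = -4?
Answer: 6889/39150 ≈ 0.17596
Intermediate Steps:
F(L) = 1 (F(L) = -4 + 5 = 1)
(F(12) + 82)²/39150 = (1 + 82)²/39150 = 83²*(1/39150) = 6889*(1/39150) = 6889/39150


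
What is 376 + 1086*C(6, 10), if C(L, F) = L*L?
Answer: 39472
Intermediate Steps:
C(L, F) = L**2
376 + 1086*C(6, 10) = 376 + 1086*6**2 = 376 + 1086*36 = 376 + 39096 = 39472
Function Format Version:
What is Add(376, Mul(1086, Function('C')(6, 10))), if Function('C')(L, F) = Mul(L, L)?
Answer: 39472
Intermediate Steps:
Function('C')(L, F) = Pow(L, 2)
Add(376, Mul(1086, Function('C')(6, 10))) = Add(376, Mul(1086, Pow(6, 2))) = Add(376, Mul(1086, 36)) = Add(376, 39096) = 39472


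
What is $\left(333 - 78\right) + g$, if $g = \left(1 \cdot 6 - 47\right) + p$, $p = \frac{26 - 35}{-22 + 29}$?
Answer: $\frac{1489}{7} \approx 212.71$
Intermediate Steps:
$p = - \frac{9}{7} \approx -1.2857$
$g = - \frac{296}{7}$ ($g = \left(1 \cdot 6 - 47\right) - \frac{9}{7} = \left(6 - 47\right) - \frac{9}{7} = -41 - \frac{9}{7} = - \frac{296}{7} \approx -42.286$)
$\left(333 - 78\right) + g = \left(333 - 78\right) - \frac{296}{7} = 255 - \frac{296}{7} = \frac{1489}{7}$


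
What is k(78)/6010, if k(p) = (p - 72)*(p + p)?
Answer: 468/3005 ≈ 0.15574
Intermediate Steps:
k(p) = 2*p*(-72 + p) (k(p) = (-72 + p)*(2*p) = 2*p*(-72 + p))
k(78)/6010 = (2*78*(-72 + 78))/6010 = (2*78*6)*(1/6010) = 936*(1/6010) = 468/3005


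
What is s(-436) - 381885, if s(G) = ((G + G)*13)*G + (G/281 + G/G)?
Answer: 1281531536/281 ≈ 4.5606e+6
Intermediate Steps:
s(G) = 1 + 26*G² + G/281 (s(G) = ((2*G)*13)*G + (G*(1/281) + 1) = (26*G)*G + (G/281 + 1) = 26*G² + (1 + G/281) = 1 + 26*G² + G/281)
s(-436) - 381885 = (1 + 26*(-436)² + (1/281)*(-436)) - 381885 = (1 + 26*190096 - 436/281) - 381885 = (1 + 4942496 - 436/281) - 381885 = 1388841221/281 - 381885 = 1281531536/281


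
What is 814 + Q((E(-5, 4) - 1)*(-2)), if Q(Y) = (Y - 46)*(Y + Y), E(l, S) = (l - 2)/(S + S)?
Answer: 3977/8 ≈ 497.13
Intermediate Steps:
E(l, S) = (-2 + l)/(2*S) (E(l, S) = (-2 + l)/((2*S)) = (-2 + l)*(1/(2*S)) = (-2 + l)/(2*S))
Q(Y) = 2*Y*(-46 + Y) (Q(Y) = (-46 + Y)*(2*Y) = 2*Y*(-46 + Y))
814 + Q((E(-5, 4) - 1)*(-2)) = 814 + 2*(((½)*(-2 - 5)/4 - 1)*(-2))*(-46 + ((½)*(-2 - 5)/4 - 1)*(-2)) = 814 + 2*(((½)*(¼)*(-7) - 1)*(-2))*(-46 + ((½)*(¼)*(-7) - 1)*(-2)) = 814 + 2*((-7/8 - 1)*(-2))*(-46 + (-7/8 - 1)*(-2)) = 814 + 2*(-15/8*(-2))*(-46 - 15/8*(-2)) = 814 + 2*(15/4)*(-46 + 15/4) = 814 + 2*(15/4)*(-169/4) = 814 - 2535/8 = 3977/8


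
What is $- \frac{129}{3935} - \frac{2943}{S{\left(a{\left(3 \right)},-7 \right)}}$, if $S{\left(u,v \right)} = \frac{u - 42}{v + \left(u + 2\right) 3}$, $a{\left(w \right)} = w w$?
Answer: $\frac{100364691}{43285} \approx 2318.7$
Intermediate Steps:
$a{\left(w \right)} = w^{2}$
$S{\left(u,v \right)} = \frac{-42 + u}{6 + v + 3 u}$ ($S{\left(u,v \right)} = \frac{-42 + u}{v + \left(2 + u\right) 3} = \frac{-42 + u}{v + \left(6 + 3 u\right)} = \frac{-42 + u}{6 + v + 3 u}$)
$- \frac{129}{3935} - \frac{2943}{S{\left(a{\left(3 \right)},-7 \right)}} = - \frac{129}{3935} - \frac{2943}{\frac{1}{6 - 7 + 3 \cdot 3^{2}} \left(-42 + 3^{2}\right)} = \left(-129\right) \frac{1}{3935} - \frac{2943}{\frac{1}{6 - 7 + 3 \cdot 9} \left(-42 + 9\right)} = - \frac{129}{3935} - \frac{2943}{\frac{1}{6 - 7 + 27} \left(-33\right)} = - \frac{129}{3935} - \frac{2943}{\frac{1}{26} \left(-33\right)} = - \frac{129}{3935} - \frac{2943}{- \frac{33}{26}} = - \frac{129}{3935} - - \frac{25506}{11} = - \frac{129}{3935} + \frac{25506}{11} = \frac{100364691}{43285}$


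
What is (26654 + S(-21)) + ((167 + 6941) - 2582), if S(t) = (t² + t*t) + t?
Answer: 32041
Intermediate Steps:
S(t) = t + 2*t² (S(t) = (t² + t²) + t = 2*t² + t = t + 2*t²)
(26654 + S(-21)) + ((167 + 6941) - 2582) = (26654 - 21*(1 + 2*(-21))) + ((167 + 6941) - 2582) = (26654 - 21*(1 - 42)) + (7108 - 2582) = (26654 - 21*(-41)) + 4526 = (26654 + 861) + 4526 = 27515 + 4526 = 32041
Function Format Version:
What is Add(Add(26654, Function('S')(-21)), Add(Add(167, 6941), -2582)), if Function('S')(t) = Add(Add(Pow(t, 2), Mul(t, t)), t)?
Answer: 32041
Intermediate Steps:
Function('S')(t) = Add(t, Mul(2, Pow(t, 2))) (Function('S')(t) = Add(Add(Pow(t, 2), Pow(t, 2)), t) = Add(Mul(2, Pow(t, 2)), t) = Add(t, Mul(2, Pow(t, 2))))
Add(Add(26654, Function('S')(-21)), Add(Add(167, 6941), -2582)) = Add(Add(26654, Mul(-21, Add(1, Mul(2, -21)))), Add(Add(167, 6941), -2582)) = Add(Add(26654, Mul(-21, Add(1, -42))), Add(7108, -2582)) = Add(Add(26654, Mul(-21, -41)), 4526) = Add(Add(26654, 861), 4526) = Add(27515, 4526) = 32041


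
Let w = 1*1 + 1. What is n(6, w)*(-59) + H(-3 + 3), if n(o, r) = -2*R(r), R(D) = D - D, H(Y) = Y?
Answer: 0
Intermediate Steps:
w = 2 (w = 1 + 1 = 2)
R(D) = 0
n(o, r) = 0 (n(o, r) = -2*0 = 0)
n(6, w)*(-59) + H(-3 + 3) = 0*(-59) + (-3 + 3) = 0 + 0 = 0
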